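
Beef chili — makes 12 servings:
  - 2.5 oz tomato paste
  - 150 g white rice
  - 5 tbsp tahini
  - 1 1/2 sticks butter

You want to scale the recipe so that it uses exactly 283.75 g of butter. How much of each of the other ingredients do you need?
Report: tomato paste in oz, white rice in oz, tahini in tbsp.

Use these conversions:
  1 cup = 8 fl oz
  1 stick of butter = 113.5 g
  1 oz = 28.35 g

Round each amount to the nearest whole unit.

tomato paste: 4 oz; white rice: 9 oz; tahini: 8 tbsp

The original recipe has 170.25 g of butter, so the scaling factor is 283.75 ÷ 170.25 = 5/3.
tomato paste: 2.5 oz × 5/3 ≈ 4 oz
white rice: 150 g × 5/3 ÷ 28.35 g/oz ≈ 9 oz
tahini: 5 tbsp × 5/3 ≈ 8 tbsp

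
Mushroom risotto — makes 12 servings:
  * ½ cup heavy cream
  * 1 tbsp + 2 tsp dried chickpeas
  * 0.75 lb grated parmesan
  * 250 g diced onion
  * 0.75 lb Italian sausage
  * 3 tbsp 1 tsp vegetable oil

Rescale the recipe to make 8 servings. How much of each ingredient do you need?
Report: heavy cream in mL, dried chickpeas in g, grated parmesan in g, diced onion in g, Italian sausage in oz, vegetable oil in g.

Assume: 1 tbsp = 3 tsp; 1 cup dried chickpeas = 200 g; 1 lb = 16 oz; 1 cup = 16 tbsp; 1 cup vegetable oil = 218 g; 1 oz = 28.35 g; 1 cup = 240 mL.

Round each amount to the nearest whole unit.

heavy cream: 80 mL; dried chickpeas: 14 g; grated parmesan: 227 g; diced onion: 167 g; Italian sausage: 8 oz; vegetable oil: 30 g

Scaling factor: 8/12 = 2/3.
heavy cream: 0.5 cup × 2/3 × 240 mL/cup = 80 mL
dried chickpeas: (1 tbsp + 2 tsp = 5/3 tbsp) × 2/3 ÷ 16 tbsp/cup × 200 g/cup ≈ 14 g
grated parmesan: 0.75 lb × 2/3 × 16 oz/lb × 28.35 g/oz ≈ 227 g
diced onion: 250 g × 2/3 ≈ 167 g
Italian sausage: 0.75 lb × 2/3 × 16 oz/lb = 8 oz
vegetable oil: (3 tbsp + 1 tsp = 10/3 tbsp) × 2/3 ÷ 16 tbsp/cup × 218 g/cup ≈ 30 g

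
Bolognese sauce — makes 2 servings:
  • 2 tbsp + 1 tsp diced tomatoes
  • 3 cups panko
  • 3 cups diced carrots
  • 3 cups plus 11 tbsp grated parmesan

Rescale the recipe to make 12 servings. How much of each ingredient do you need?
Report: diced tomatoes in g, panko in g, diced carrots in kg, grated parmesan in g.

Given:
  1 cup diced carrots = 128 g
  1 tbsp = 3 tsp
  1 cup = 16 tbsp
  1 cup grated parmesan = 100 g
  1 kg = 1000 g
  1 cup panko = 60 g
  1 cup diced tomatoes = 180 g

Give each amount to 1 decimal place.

Scaling factor: 12/2 = 6.
diced tomatoes: (2 tbsp + 1 tsp = 7/3 tbsp) × 6 ÷ 16 tbsp/cup × 180 g/cup = 157.5 g
panko: 3 cup × 6 × 60 g/cup = 1080.0 g
diced carrots: 3 cup × 6 × 128 g/cup ÷ 1000 g/kg ≈ 2.3 kg
grated parmesan: (3 cup + 11 tbsp = 3.6875 cup) × 6 × 100 g/cup = 2212.5 g

diced tomatoes: 157.5 g; panko: 1080.0 g; diced carrots: 2.3 kg; grated parmesan: 2212.5 g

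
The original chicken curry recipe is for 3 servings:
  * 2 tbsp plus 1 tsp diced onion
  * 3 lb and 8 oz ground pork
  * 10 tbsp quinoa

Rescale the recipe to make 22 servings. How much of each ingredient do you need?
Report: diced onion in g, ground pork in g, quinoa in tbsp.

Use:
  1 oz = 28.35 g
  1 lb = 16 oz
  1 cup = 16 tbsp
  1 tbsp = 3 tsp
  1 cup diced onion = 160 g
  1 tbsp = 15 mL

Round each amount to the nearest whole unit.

Scaling factor: 22/3.
diced onion: (2 tbsp + 1 tsp = 7/3 tbsp) × 22/3 ÷ 16 tbsp/cup × 160 g/cup ≈ 171 g
ground pork: (3 lb + 8 oz = 3.5 lb) × 22/3 × 16 oz/lb × 28.35 g/oz ≈ 11642 g
quinoa: 10 tbsp × 22/3 ≈ 73 tbsp

diced onion: 171 g; ground pork: 11642 g; quinoa: 73 tbsp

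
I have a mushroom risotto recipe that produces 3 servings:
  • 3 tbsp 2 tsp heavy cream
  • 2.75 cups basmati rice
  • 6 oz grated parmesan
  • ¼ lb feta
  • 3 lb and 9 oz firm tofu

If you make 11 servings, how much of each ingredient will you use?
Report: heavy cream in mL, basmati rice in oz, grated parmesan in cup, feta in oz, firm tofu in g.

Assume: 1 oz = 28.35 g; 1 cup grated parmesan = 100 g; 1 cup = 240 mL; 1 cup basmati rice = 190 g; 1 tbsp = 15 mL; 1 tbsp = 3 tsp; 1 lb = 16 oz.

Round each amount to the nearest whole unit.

heavy cream: 202 mL; basmati rice: 68 oz; grated parmesan: 6 cup; feta: 15 oz; firm tofu: 5925 g

Scaling factor: 11/3.
heavy cream: (3 tbsp + 2 tsp = 11/3 tbsp) × 11/3 × 15 mL/tbsp ≈ 202 mL
basmati rice: 2.75 cup × 11/3 × 190 g/cup ÷ 28.35 g/oz ≈ 68 oz
grated parmesan: 6 oz × 11/3 × 28.35 g/oz ÷ 100 g/cup ≈ 6 cup
feta: 0.25 lb × 11/3 × 16 oz/lb ≈ 15 oz
firm tofu: (3 lb + 9 oz = 3.5625 lb) × 11/3 × 16 oz/lb × 28.35 g/oz ≈ 5925 g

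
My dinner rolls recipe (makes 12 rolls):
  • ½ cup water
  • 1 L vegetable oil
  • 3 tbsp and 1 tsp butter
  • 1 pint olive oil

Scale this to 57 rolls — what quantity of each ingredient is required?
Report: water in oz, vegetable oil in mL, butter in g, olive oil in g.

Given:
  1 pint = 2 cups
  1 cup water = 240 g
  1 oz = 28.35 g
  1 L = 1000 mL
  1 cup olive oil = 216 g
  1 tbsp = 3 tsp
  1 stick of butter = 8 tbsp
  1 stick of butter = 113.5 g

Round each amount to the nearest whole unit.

Scaling factor: 57/12 = 19/4 = 4.75.
water: 0.5 cup × 19/4 × 240 g/cup ÷ 28.35 g/oz ≈ 20 oz
vegetable oil: 1 L × 19/4 × 1000 mL/L = 4750 mL
butter: (3 tbsp + 1 tsp = 10/3 tbsp) × 19/4 ÷ 8 tbsp/stick × 113.5 g/stick ≈ 225 g
olive oil: 1 pint × 19/4 × 2 cup/pint × 216 g/cup = 2052 g

water: 20 oz; vegetable oil: 4750 mL; butter: 225 g; olive oil: 2052 g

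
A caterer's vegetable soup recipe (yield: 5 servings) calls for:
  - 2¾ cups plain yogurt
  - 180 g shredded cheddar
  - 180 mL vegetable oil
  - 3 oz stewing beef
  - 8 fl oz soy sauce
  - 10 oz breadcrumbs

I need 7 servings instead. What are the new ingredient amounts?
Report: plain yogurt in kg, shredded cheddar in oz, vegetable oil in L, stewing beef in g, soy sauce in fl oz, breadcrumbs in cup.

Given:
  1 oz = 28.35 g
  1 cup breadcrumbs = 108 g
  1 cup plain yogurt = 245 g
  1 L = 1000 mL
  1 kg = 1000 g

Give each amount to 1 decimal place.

plain yogurt: 0.9 kg; shredded cheddar: 8.9 oz; vegetable oil: 0.3 L; stewing beef: 119.1 g; soy sauce: 11.2 fl oz; breadcrumbs: 3.7 cup

Scaling factor: 7/5 = 1.4.
plain yogurt: 2.75 cup × 7/5 × 245 g/cup ÷ 1000 g/kg ≈ 0.9 kg
shredded cheddar: 180 g × 7/5 ÷ 28.35 g/oz ≈ 8.9 oz
vegetable oil: 180 mL × 7/5 ÷ 1000 mL/L ≈ 0.3 L
stewing beef: 3 oz × 7/5 × 28.35 g/oz ≈ 119.1 g
soy sauce: 8 fl oz × 7/5 = 11.2 fl oz
breadcrumbs: 10 oz × 7/5 × 28.35 g/oz ÷ 108 g/cup ≈ 3.7 cup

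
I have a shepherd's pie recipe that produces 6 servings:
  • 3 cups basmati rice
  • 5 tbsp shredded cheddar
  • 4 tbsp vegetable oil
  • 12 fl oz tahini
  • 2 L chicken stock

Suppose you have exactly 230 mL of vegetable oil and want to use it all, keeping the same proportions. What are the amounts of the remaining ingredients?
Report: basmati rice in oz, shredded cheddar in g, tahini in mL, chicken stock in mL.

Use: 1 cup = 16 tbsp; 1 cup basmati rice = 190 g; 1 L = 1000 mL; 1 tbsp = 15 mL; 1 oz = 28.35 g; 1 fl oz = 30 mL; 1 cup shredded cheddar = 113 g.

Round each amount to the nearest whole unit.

basmati rice: 77 oz; shredded cheddar: 135 g; tahini: 1380 mL; chicken stock: 7667 mL

The original recipe has 60 mL of vegetable oil, so the scaling factor is 230 ÷ 60 = 23/6.
basmati rice: 3 cup × 23/6 × 190 g/cup ÷ 28.35 g/oz ≈ 77 oz
shredded cheddar: 5 tbsp × 23/6 ÷ 16 tbsp/cup × 113 g/cup ≈ 135 g
tahini: 12 fl oz × 23/6 × 30 mL/fl oz = 1380 mL
chicken stock: 2 L × 23/6 × 1000 mL/L ≈ 7667 mL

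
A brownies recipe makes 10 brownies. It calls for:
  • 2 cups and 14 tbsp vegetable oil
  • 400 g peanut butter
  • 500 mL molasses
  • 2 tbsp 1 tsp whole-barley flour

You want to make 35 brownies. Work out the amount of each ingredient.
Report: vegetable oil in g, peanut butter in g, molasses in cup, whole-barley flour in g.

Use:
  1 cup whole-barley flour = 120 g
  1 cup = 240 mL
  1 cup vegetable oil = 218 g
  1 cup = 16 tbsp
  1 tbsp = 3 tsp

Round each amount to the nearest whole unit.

Scaling factor: 35/10 = 7/2 = 3.5.
vegetable oil: (2 cup + 14 tbsp = 2.875 cup) × 7/2 × 218 g/cup ≈ 2194 g
peanut butter: 400 g × 7/2 = 1400 g
molasses: 500 mL × 7/2 ÷ 240 mL/cup ≈ 7 cup
whole-barley flour: (2 tbsp + 1 tsp = 7/3 tbsp) × 7/2 ÷ 16 tbsp/cup × 120 g/cup ≈ 61 g

vegetable oil: 2194 g; peanut butter: 1400 g; molasses: 7 cup; whole-barley flour: 61 g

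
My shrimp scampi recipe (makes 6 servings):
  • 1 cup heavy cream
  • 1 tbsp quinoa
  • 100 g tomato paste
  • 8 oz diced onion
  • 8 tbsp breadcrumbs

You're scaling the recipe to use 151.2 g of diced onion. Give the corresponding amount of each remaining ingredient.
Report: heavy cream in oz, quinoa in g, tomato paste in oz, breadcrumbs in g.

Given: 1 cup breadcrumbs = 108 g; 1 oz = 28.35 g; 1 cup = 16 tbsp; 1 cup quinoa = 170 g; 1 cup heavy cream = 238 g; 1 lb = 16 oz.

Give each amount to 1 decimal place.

The original recipe has 226.8 g of diced onion, so the scaling factor is 151.2 ÷ 226.8 = 2/3.
heavy cream: 1 cup × 2/3 × 238 g/cup ÷ 28.35 g/oz ≈ 5.6 oz
quinoa: 1 tbsp × 2/3 ÷ 16 tbsp/cup × 170 g/cup ≈ 7.1 g
tomato paste: 100 g × 2/3 ÷ 28.35 g/oz ≈ 2.4 oz
breadcrumbs: 8 tbsp × 2/3 ÷ 16 tbsp/cup × 108 g/cup = 36.0 g

heavy cream: 5.6 oz; quinoa: 7.1 g; tomato paste: 2.4 oz; breadcrumbs: 36.0 g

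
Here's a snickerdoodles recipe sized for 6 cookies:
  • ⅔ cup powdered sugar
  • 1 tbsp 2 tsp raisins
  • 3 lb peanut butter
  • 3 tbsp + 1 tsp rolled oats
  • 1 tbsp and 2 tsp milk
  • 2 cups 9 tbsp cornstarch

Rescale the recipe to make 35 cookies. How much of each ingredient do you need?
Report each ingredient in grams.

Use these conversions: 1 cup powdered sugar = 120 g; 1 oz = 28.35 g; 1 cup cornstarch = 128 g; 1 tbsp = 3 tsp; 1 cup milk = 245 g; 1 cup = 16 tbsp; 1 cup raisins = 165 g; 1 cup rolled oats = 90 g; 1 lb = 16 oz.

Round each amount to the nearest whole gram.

Scaling factor: 35/6.
powdered sugar: 2/3 cup × 35/6 × 120 g/cup ≈ 467 g
raisins: (1 tbsp + 2 tsp = 5/3 tbsp) × 35/6 ÷ 16 tbsp/cup × 165 g/cup ≈ 100 g
peanut butter: 3 lb × 35/6 × 16 oz/lb × 28.35 g/oz = 7938 g
rolled oats: (3 tbsp + 1 tsp = 10/3 tbsp) × 35/6 ÷ 16 tbsp/cup × 90 g/cup ≈ 109 g
milk: (1 tbsp + 2 tsp = 5/3 tbsp) × 35/6 ÷ 16 tbsp/cup × 245 g/cup ≈ 149 g
cornstarch: (2 cup + 9 tbsp = 2.5625 cup) × 35/6 × 128 g/cup ≈ 1913 g

powdered sugar: 467 g; raisins: 100 g; peanut butter: 7938 g; rolled oats: 109 g; milk: 149 g; cornstarch: 1913 g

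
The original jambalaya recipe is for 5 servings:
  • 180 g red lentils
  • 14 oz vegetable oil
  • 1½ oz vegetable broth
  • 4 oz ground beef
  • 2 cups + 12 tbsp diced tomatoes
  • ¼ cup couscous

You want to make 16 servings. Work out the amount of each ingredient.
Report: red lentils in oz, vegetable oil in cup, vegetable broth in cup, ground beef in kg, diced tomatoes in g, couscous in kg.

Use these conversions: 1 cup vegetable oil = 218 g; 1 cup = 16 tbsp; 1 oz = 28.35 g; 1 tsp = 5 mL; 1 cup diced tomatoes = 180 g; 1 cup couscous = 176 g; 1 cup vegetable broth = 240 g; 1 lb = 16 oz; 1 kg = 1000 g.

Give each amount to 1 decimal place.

Scaling factor: 16/5 = 3.2.
red lentils: 180 g × 16/5 ÷ 28.35 g/oz ≈ 20.3 oz
vegetable oil: 14 oz × 16/5 × 28.35 g/oz ÷ 218 g/cup ≈ 5.8 cup
vegetable broth: 1.5 oz × 16/5 × 28.35 g/oz ÷ 240 g/cup ≈ 0.6 cup
ground beef: 4 oz × 16/5 × 28.35 g/oz ÷ 1000 g/kg ≈ 0.4 kg
diced tomatoes: (2 cup + 12 tbsp = 2.75 cup) × 16/5 × 180 g/cup = 1584.0 g
couscous: 0.25 cup × 16/5 × 176 g/cup ÷ 1000 g/kg ≈ 0.1 kg

red lentils: 20.3 oz; vegetable oil: 5.8 cup; vegetable broth: 0.6 cup; ground beef: 0.4 kg; diced tomatoes: 1584.0 g; couscous: 0.1 kg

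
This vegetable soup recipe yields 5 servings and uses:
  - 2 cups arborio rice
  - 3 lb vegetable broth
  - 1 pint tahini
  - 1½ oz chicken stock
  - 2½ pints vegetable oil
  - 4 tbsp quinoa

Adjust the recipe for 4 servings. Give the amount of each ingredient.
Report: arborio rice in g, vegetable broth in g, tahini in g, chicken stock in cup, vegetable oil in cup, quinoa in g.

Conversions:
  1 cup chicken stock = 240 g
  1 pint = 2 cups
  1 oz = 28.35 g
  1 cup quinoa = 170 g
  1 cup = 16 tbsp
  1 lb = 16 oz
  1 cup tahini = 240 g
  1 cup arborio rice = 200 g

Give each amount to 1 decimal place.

Scaling factor: 4/5 = 0.8.
arborio rice: 2 cup × 4/5 × 200 g/cup = 320.0 g
vegetable broth: 3 lb × 4/5 × 16 oz/lb × 28.35 g/oz ≈ 1088.6 g
tahini: 1 pint × 4/5 × 2 cup/pint × 240 g/cup = 384.0 g
chicken stock: 1.5 oz × 4/5 × 28.35 g/oz ÷ 240 g/cup ≈ 0.1 cup
vegetable oil: 2.5 pint × 4/5 × 2 cup/pint = 4.0 cup
quinoa: 4 tbsp × 4/5 ÷ 16 tbsp/cup × 170 g/cup = 34.0 g

arborio rice: 320.0 g; vegetable broth: 1088.6 g; tahini: 384.0 g; chicken stock: 0.1 cup; vegetable oil: 4.0 cup; quinoa: 34.0 g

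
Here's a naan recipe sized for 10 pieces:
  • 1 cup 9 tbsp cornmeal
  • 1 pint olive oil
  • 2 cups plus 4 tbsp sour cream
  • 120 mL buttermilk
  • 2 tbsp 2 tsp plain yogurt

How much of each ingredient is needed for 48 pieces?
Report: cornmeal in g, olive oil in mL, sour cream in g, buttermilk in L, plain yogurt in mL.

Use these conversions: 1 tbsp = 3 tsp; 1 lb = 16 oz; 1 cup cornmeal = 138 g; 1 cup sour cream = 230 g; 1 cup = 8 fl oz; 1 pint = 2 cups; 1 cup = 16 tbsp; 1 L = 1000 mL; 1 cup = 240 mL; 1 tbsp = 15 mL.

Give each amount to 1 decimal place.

cornmeal: 1035.0 g; olive oil: 2304.0 mL; sour cream: 2484.0 g; buttermilk: 0.6 L; plain yogurt: 192.0 mL

Scaling factor: 48/10 = 24/5 = 4.8.
cornmeal: (1 cup + 9 tbsp = 1.5625 cup) × 24/5 × 138 g/cup = 1035.0 g
olive oil: 1 pint × 24/5 × 2 cup/pint × 240 mL/cup = 2304.0 mL
sour cream: (2 cup + 4 tbsp = 2.25 cup) × 24/5 × 230 g/cup = 2484.0 g
buttermilk: 120 mL × 24/5 ÷ 1000 mL/L ≈ 0.6 L
plain yogurt: (2 tbsp + 2 tsp = 8/3 tbsp) × 24/5 × 15 mL/tbsp = 192.0 mL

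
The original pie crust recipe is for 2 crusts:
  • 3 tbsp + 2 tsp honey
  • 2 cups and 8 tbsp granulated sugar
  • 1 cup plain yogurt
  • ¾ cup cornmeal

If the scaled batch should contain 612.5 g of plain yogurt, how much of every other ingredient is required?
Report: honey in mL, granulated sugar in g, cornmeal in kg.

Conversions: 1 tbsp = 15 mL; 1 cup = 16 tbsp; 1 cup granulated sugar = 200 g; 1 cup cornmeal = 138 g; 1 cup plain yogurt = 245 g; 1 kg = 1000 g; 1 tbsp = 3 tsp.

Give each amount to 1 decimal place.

honey: 137.5 mL; granulated sugar: 1250.0 g; cornmeal: 0.3 kg

The original recipe has 245 g of plain yogurt, so the scaling factor is 612.5 ÷ 245 = 5/2 = 2.5.
honey: (3 tbsp + 2 tsp = 11/3 tbsp) × 5/2 × 15 mL/tbsp = 137.5 mL
granulated sugar: (2 cup + 8 tbsp = 2.5 cup) × 5/2 × 200 g/cup = 1250.0 g
cornmeal: 0.75 cup × 5/2 × 138 g/cup ÷ 1000 g/kg ≈ 0.3 kg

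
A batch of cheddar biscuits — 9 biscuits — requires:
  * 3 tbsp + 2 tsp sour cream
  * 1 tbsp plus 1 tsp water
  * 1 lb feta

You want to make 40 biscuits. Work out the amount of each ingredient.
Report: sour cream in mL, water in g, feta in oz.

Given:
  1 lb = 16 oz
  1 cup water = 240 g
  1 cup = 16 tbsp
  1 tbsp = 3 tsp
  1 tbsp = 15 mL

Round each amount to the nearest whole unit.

Scaling factor: 40/9.
sour cream: (3 tbsp + 2 tsp = 11/3 tbsp) × 40/9 × 15 mL/tbsp ≈ 244 mL
water: (1 tbsp + 1 tsp = 4/3 tbsp) × 40/9 ÷ 16 tbsp/cup × 240 g/cup ≈ 89 g
feta: 1 lb × 40/9 × 16 oz/lb ≈ 71 oz

sour cream: 244 mL; water: 89 g; feta: 71 oz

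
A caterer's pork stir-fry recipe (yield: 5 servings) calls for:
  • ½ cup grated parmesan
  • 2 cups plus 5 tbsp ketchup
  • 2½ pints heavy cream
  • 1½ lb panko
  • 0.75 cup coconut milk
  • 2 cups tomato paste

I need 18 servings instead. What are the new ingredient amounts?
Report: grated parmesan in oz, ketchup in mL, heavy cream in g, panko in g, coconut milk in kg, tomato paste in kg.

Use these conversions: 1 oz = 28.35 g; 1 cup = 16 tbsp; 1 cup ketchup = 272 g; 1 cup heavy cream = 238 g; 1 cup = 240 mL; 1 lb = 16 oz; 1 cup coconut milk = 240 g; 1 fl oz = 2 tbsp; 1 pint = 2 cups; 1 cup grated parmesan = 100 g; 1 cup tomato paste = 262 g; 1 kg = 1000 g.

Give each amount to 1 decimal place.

Scaling factor: 18/5 = 3.6.
grated parmesan: 0.5 cup × 18/5 × 100 g/cup ÷ 28.35 g/oz ≈ 6.3 oz
ketchup: (2 cup + 5 tbsp = 2.3125 cup) × 18/5 × 240 mL/cup = 1998.0 mL
heavy cream: 2.5 pint × 18/5 × 2 cup/pint × 238 g/cup = 4284.0 g
panko: 1.5 lb × 18/5 × 16 oz/lb × 28.35 g/oz ≈ 2449.4 g
coconut milk: 0.75 cup × 18/5 × 240 g/cup ÷ 1000 g/kg ≈ 0.6 kg
tomato paste: 2 cup × 18/5 × 262 g/cup ÷ 1000 g/kg ≈ 1.9 kg

grated parmesan: 6.3 oz; ketchup: 1998.0 mL; heavy cream: 4284.0 g; panko: 2449.4 g; coconut milk: 0.6 kg; tomato paste: 1.9 kg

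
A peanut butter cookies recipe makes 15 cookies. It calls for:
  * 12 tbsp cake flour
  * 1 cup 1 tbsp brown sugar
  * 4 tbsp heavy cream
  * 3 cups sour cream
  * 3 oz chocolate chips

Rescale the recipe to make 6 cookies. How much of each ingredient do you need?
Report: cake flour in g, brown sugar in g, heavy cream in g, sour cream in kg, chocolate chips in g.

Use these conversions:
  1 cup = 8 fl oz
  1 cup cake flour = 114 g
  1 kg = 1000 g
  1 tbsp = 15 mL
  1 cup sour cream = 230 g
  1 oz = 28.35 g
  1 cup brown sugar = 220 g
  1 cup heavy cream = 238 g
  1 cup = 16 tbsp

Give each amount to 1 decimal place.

cake flour: 34.2 g; brown sugar: 93.5 g; heavy cream: 23.8 g; sour cream: 0.3 kg; chocolate chips: 34.0 g

Scaling factor: 6/15 = 2/5 = 0.4.
cake flour: 12 tbsp × 2/5 ÷ 16 tbsp/cup × 114 g/cup = 34.2 g
brown sugar: (1 cup + 1 tbsp = 1.0625 cup) × 2/5 × 220 g/cup = 93.5 g
heavy cream: 4 tbsp × 2/5 ÷ 16 tbsp/cup × 238 g/cup = 23.8 g
sour cream: 3 cup × 2/5 × 230 g/cup ÷ 1000 g/kg ≈ 0.3 kg
chocolate chips: 3 oz × 2/5 × 28.35 g/oz ≈ 34.0 g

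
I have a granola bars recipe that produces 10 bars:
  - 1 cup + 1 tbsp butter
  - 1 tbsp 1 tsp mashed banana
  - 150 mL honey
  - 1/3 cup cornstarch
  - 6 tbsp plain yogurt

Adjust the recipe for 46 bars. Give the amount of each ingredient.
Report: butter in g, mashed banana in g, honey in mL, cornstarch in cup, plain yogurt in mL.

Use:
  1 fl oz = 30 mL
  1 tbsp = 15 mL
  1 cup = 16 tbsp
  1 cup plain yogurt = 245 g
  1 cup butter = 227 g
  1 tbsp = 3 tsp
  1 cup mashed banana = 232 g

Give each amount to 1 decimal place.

butter: 1109.5 g; mashed banana: 88.9 g; honey: 690.0 mL; cornstarch: 1.5 cup; plain yogurt: 414.0 mL

Scaling factor: 46/10 = 23/5 = 4.6.
butter: (1 cup + 1 tbsp = 1.0625 cup) × 23/5 × 227 g/cup ≈ 1109.5 g
mashed banana: (1 tbsp + 1 tsp = 4/3 tbsp) × 23/5 ÷ 16 tbsp/cup × 232 g/cup ≈ 88.9 g
honey: 150 mL × 23/5 = 690.0 mL
cornstarch: 1/3 cup × 23/5 ≈ 1.5 cup
plain yogurt: 6 tbsp × 23/5 × 15 mL/tbsp = 414.0 mL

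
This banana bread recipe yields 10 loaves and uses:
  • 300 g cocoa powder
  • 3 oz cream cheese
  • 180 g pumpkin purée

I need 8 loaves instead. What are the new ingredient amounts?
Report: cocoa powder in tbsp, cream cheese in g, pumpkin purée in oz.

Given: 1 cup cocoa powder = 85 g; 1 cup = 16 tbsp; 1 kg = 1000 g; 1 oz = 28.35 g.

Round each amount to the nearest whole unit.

cocoa powder: 45 tbsp; cream cheese: 68 g; pumpkin purée: 5 oz

Scaling factor: 8/10 = 4/5 = 0.8.
cocoa powder: 300 g × 4/5 ÷ 85 g/cup × 16 tbsp/cup ≈ 45 tbsp
cream cheese: 3 oz × 4/5 × 28.35 g/oz ≈ 68 g
pumpkin purée: 180 g × 4/5 ÷ 28.35 g/oz ≈ 5 oz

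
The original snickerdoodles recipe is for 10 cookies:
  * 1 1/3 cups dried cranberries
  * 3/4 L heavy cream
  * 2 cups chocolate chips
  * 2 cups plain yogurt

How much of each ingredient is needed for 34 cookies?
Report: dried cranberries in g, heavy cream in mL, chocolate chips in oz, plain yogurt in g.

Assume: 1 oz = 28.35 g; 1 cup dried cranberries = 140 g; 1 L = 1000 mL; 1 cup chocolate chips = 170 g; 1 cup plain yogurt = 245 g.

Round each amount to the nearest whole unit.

dried cranberries: 635 g; heavy cream: 2550 mL; chocolate chips: 41 oz; plain yogurt: 1666 g

Scaling factor: 34/10 = 17/5 = 3.4.
dried cranberries: 4/3 cup × 17/5 × 140 g/cup ≈ 635 g
heavy cream: 0.75 L × 17/5 × 1000 mL/L = 2550 mL
chocolate chips: 2 cup × 17/5 × 170 g/cup ÷ 28.35 g/oz ≈ 41 oz
plain yogurt: 2 cup × 17/5 × 245 g/cup = 1666 g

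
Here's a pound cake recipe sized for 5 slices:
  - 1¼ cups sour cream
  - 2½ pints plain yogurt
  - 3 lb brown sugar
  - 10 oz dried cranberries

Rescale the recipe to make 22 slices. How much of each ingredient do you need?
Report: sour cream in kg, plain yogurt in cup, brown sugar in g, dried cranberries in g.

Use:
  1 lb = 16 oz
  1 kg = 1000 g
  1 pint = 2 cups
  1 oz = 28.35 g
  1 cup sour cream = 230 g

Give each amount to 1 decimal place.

Scaling factor: 22/5 = 4.4.
sour cream: 1.25 cup × 22/5 × 230 g/cup ÷ 1000 g/kg ≈ 1.3 kg
plain yogurt: 2.5 pint × 22/5 × 2 cup/pint = 22.0 cup
brown sugar: 3 lb × 22/5 × 16 oz/lb × 28.35 g/oz ≈ 5987.5 g
dried cranberries: 10 oz × 22/5 × 28.35 g/oz = 1247.4 g

sour cream: 1.3 kg; plain yogurt: 22.0 cup; brown sugar: 5987.5 g; dried cranberries: 1247.4 g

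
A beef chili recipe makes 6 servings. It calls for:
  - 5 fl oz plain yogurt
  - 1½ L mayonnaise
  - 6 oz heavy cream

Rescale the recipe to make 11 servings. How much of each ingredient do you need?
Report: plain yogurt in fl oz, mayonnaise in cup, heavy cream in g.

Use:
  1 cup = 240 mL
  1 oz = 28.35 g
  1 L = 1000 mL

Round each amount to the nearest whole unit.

Scaling factor: 11/6.
plain yogurt: 5 fl oz × 11/6 ≈ 9 fl oz
mayonnaise: 1.5 L × 11/6 × 1000 mL/L ÷ 240 mL/cup ≈ 11 cup
heavy cream: 6 oz × 11/6 × 28.35 g/oz ≈ 312 g

plain yogurt: 9 fl oz; mayonnaise: 11 cup; heavy cream: 312 g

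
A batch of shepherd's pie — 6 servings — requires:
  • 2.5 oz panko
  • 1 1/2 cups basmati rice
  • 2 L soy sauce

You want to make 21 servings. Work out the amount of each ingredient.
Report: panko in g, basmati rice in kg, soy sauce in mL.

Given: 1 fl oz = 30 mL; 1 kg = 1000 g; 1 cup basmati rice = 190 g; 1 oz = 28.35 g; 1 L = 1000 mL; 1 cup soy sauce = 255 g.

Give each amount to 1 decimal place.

panko: 248.1 g; basmati rice: 1.0 kg; soy sauce: 7000.0 mL

Scaling factor: 21/6 = 7/2 = 3.5.
panko: 2.5 oz × 7/2 × 28.35 g/oz ≈ 248.1 g
basmati rice: 1.5 cup × 7/2 × 190 g/cup ÷ 1000 g/kg ≈ 1.0 kg
soy sauce: 2 L × 7/2 × 1000 mL/L = 7000.0 mL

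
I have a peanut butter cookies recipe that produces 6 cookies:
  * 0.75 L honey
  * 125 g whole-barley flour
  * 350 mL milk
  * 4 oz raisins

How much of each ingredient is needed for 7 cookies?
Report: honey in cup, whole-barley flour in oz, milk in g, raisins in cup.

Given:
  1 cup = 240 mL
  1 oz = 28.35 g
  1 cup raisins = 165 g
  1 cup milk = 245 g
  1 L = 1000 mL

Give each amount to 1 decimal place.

Scaling factor: 7/6.
honey: 0.75 L × 7/6 × 1000 mL/L ÷ 240 mL/cup ≈ 3.6 cup
whole-barley flour: 125 g × 7/6 ÷ 28.35 g/oz ≈ 5.1 oz
milk: 350 mL × 7/6 ÷ 240 mL/cup × 245 g/cup ≈ 416.8 g
raisins: 4 oz × 7/6 × 28.35 g/oz ÷ 165 g/cup ≈ 0.8 cup

honey: 3.6 cup; whole-barley flour: 5.1 oz; milk: 416.8 g; raisins: 0.8 cup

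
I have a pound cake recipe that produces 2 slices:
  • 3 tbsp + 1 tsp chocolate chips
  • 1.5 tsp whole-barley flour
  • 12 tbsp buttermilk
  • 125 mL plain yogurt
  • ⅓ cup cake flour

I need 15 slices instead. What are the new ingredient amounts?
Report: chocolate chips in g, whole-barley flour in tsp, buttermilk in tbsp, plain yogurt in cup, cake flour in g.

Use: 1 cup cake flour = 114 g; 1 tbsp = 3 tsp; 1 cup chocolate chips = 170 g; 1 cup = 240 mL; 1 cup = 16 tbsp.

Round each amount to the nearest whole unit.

chocolate chips: 266 g; whole-barley flour: 11 tsp; buttermilk: 90 tbsp; plain yogurt: 4 cup; cake flour: 285 g

Scaling factor: 15/2 = 7.5.
chocolate chips: (3 tbsp + 1 tsp = 10/3 tbsp) × 15/2 ÷ 16 tbsp/cup × 170 g/cup ≈ 266 g
whole-barley flour: 1.5 tsp × 15/2 ≈ 11 tsp
buttermilk: 12 tbsp × 15/2 = 90 tbsp
plain yogurt: 125 mL × 15/2 ÷ 240 mL/cup ≈ 4 cup
cake flour: 1/3 cup × 15/2 × 114 g/cup = 285 g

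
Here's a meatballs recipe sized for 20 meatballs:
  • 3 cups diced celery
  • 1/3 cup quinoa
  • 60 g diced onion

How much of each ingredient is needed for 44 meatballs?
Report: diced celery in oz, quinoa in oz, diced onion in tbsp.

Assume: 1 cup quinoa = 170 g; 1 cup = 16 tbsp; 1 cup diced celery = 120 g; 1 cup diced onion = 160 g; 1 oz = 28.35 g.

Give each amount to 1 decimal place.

diced celery: 27.9 oz; quinoa: 4.4 oz; diced onion: 13.2 tbsp

Scaling factor: 44/20 = 11/5 = 2.2.
diced celery: 3 cup × 11/5 × 120 g/cup ÷ 28.35 g/oz ≈ 27.9 oz
quinoa: 1/3 cup × 11/5 × 170 g/cup ÷ 28.35 g/oz ≈ 4.4 oz
diced onion: 60 g × 11/5 ÷ 160 g/cup × 16 tbsp/cup = 13.2 tbsp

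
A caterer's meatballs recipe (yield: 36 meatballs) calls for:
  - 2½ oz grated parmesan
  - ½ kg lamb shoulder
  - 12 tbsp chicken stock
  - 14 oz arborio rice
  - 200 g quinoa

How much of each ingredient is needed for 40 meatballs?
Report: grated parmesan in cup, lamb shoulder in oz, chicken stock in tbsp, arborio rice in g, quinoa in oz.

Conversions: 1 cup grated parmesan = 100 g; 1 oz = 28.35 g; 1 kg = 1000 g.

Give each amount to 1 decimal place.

Scaling factor: 40/36 = 10/9.
grated parmesan: 2.5 oz × 10/9 × 28.35 g/oz ÷ 100 g/cup ≈ 0.8 cup
lamb shoulder: 0.5 kg × 10/9 × 1000 g/kg ÷ 28.35 g/oz ≈ 19.6 oz
chicken stock: 12 tbsp × 10/9 ≈ 13.3 tbsp
arborio rice: 14 oz × 10/9 × 28.35 g/oz = 441.0 g
quinoa: 200 g × 10/9 ÷ 28.35 g/oz ≈ 7.8 oz

grated parmesan: 0.8 cup; lamb shoulder: 19.6 oz; chicken stock: 13.3 tbsp; arborio rice: 441.0 g; quinoa: 7.8 oz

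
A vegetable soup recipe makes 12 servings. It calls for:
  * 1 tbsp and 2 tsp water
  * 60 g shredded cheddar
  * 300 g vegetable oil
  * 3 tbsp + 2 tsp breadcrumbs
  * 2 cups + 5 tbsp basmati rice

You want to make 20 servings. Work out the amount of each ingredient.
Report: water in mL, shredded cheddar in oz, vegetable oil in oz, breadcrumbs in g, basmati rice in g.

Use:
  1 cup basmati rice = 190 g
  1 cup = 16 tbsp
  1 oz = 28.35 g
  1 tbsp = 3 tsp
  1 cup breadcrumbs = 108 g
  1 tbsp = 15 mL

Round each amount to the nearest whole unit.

water: 42 mL; shredded cheddar: 4 oz; vegetable oil: 18 oz; breadcrumbs: 41 g; basmati rice: 732 g

Scaling factor: 20/12 = 5/3.
water: (1 tbsp + 2 tsp = 5/3 tbsp) × 5/3 × 15 mL/tbsp ≈ 42 mL
shredded cheddar: 60 g × 5/3 ÷ 28.35 g/oz ≈ 4 oz
vegetable oil: 300 g × 5/3 ÷ 28.35 g/oz ≈ 18 oz
breadcrumbs: (3 tbsp + 2 tsp = 11/3 tbsp) × 5/3 ÷ 16 tbsp/cup × 108 g/cup ≈ 41 g
basmati rice: (2 cup + 5 tbsp = 2.3125 cup) × 5/3 × 190 g/cup ≈ 732 g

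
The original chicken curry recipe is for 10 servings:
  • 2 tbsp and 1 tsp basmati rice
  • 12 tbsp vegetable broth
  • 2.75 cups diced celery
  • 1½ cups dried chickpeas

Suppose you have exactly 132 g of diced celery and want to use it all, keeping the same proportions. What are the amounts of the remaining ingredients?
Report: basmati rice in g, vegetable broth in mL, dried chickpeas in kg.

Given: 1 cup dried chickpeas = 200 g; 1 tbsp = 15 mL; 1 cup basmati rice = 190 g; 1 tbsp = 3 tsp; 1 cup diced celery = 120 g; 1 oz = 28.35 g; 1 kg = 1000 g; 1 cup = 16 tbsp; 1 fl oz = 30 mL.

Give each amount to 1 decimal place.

The original recipe has 330 g of diced celery, so the scaling factor is 132 ÷ 330 = 2/5 = 0.4.
basmati rice: (2 tbsp + 1 tsp = 7/3 tbsp) × 2/5 ÷ 16 tbsp/cup × 190 g/cup ≈ 11.1 g
vegetable broth: 12 tbsp × 2/5 × 15 mL/tbsp = 72.0 mL
dried chickpeas: 1.5 cup × 2/5 × 200 g/cup ÷ 1000 g/kg ≈ 0.1 kg

basmati rice: 11.1 g; vegetable broth: 72.0 mL; dried chickpeas: 0.1 kg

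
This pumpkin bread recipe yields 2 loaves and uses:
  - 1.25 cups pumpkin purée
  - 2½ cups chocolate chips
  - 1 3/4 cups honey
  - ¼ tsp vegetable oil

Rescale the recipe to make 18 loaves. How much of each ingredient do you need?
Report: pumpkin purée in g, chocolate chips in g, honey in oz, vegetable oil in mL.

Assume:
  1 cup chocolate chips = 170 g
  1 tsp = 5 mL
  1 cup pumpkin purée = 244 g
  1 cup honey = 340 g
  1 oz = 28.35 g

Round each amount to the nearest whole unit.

Scaling factor: 18/2 = 9.
pumpkin purée: 1.25 cup × 9 × 244 g/cup = 2745 g
chocolate chips: 2.5 cup × 9 × 170 g/cup = 3825 g
honey: 1.75 cup × 9 × 340 g/cup ÷ 28.35 g/oz ≈ 189 oz
vegetable oil: 0.25 tsp × 9 × 5 mL/tsp ≈ 11 mL

pumpkin purée: 2745 g; chocolate chips: 3825 g; honey: 189 oz; vegetable oil: 11 mL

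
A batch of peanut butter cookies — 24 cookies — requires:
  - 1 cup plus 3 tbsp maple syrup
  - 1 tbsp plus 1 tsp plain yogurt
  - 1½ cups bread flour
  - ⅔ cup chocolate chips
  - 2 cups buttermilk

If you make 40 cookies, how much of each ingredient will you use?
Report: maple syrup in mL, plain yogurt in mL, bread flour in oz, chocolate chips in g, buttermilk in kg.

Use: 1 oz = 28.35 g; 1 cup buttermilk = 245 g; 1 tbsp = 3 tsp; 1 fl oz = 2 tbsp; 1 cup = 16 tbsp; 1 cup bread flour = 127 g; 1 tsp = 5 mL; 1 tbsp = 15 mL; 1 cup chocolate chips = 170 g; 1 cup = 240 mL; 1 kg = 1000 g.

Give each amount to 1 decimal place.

Scaling factor: 40/24 = 5/3.
maple syrup: (1 cup + 3 tbsp = 1.1875 cup) × 5/3 × 240 mL/cup = 475.0 mL
plain yogurt: (1 tbsp + 1 tsp = 4/3 tbsp) × 5/3 × 15 mL/tbsp ≈ 33.3 mL
bread flour: 1.5 cup × 5/3 × 127 g/cup ÷ 28.35 g/oz ≈ 11.2 oz
chocolate chips: 2/3 cup × 5/3 × 170 g/cup ≈ 188.9 g
buttermilk: 2 cup × 5/3 × 245 g/cup ÷ 1000 g/kg ≈ 0.8 kg

maple syrup: 475.0 mL; plain yogurt: 33.3 mL; bread flour: 11.2 oz; chocolate chips: 188.9 g; buttermilk: 0.8 kg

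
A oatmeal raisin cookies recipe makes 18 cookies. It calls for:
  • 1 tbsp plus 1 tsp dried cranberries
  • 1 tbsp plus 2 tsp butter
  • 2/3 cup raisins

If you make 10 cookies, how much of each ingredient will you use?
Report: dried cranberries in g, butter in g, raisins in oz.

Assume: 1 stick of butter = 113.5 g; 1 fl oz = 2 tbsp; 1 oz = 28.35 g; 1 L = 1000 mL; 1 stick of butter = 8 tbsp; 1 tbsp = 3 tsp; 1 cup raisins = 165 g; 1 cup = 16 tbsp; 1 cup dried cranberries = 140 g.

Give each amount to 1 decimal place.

Scaling factor: 10/18 = 5/9.
dried cranberries: (1 tbsp + 1 tsp = 4/3 tbsp) × 5/9 ÷ 16 tbsp/cup × 140 g/cup ≈ 6.5 g
butter: (1 tbsp + 2 tsp = 5/3 tbsp) × 5/9 ÷ 8 tbsp/stick × 113.5 g/stick ≈ 13.1 g
raisins: 2/3 cup × 5/9 × 165 g/cup ÷ 28.35 g/oz ≈ 2.2 oz

dried cranberries: 6.5 g; butter: 13.1 g; raisins: 2.2 oz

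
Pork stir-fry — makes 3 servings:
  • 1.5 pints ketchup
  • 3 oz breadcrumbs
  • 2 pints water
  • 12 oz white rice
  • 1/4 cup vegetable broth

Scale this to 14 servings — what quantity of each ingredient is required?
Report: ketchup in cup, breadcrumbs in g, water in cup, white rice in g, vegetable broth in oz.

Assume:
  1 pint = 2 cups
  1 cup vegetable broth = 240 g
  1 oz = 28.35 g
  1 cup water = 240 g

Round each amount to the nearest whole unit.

Scaling factor: 14/3.
ketchup: 1.5 pint × 14/3 × 2 cup/pint = 14 cup
breadcrumbs: 3 oz × 14/3 × 28.35 g/oz ≈ 397 g
water: 2 pint × 14/3 × 2 cup/pint ≈ 19 cup
white rice: 12 oz × 14/3 × 28.35 g/oz ≈ 1588 g
vegetable broth: 0.25 cup × 14/3 × 240 g/cup ÷ 28.35 g/oz ≈ 10 oz

ketchup: 14 cup; breadcrumbs: 397 g; water: 19 cup; white rice: 1588 g; vegetable broth: 10 oz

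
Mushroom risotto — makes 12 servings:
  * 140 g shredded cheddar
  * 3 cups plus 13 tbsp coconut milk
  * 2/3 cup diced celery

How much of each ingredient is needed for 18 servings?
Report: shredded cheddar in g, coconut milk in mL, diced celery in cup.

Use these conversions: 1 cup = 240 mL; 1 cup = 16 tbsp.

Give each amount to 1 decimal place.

shredded cheddar: 210.0 g; coconut milk: 1372.5 mL; diced celery: 1.0 cup

Scaling factor: 18/12 = 3/2 = 1.5.
shredded cheddar: 140 g × 3/2 = 210.0 g
coconut milk: (3 cup + 13 tbsp = 3.8125 cup) × 3/2 × 240 mL/cup = 1372.5 mL
diced celery: 2/3 cup × 3/2 = 1.0 cup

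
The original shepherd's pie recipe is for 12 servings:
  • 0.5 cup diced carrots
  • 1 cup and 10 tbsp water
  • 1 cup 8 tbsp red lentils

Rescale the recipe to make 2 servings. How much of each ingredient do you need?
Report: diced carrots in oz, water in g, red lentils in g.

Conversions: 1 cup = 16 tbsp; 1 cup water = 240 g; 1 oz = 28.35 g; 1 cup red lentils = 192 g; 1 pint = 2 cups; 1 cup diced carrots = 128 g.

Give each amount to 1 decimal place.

diced carrots: 0.4 oz; water: 65.0 g; red lentils: 48.0 g

Scaling factor: 2/12 = 1/6.
diced carrots: 0.5 cup × 1/6 × 128 g/cup ÷ 28.35 g/oz ≈ 0.4 oz
water: (1 cup + 10 tbsp = 1.625 cup) × 1/6 × 240 g/cup = 65.0 g
red lentils: (1 cup + 8 tbsp = 1.5 cup) × 1/6 × 192 g/cup = 48.0 g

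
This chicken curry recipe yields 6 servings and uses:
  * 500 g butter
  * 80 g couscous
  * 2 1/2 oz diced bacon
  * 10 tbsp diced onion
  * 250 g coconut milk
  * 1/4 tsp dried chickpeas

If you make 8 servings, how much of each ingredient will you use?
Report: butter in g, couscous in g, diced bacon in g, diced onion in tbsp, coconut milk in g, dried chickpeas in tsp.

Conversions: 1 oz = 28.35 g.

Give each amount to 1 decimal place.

Scaling factor: 8/6 = 4/3.
butter: 500 g × 4/3 ≈ 666.7 g
couscous: 80 g × 4/3 ≈ 106.7 g
diced bacon: 2.5 oz × 4/3 × 28.35 g/oz = 94.5 g
diced onion: 10 tbsp × 4/3 ≈ 13.3 tbsp
coconut milk: 250 g × 4/3 ≈ 333.3 g
dried chickpeas: 0.25 tsp × 4/3 ≈ 0.3 tsp

butter: 666.7 g; couscous: 106.7 g; diced bacon: 94.5 g; diced onion: 13.3 tbsp; coconut milk: 333.3 g; dried chickpeas: 0.3 tsp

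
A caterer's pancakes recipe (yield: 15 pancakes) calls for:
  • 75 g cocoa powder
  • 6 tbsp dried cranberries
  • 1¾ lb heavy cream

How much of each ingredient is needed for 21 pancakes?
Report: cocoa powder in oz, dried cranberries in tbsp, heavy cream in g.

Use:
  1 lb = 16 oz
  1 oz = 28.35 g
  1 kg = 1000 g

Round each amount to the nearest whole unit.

Scaling factor: 21/15 = 7/5 = 1.4.
cocoa powder: 75 g × 7/5 ÷ 28.35 g/oz ≈ 4 oz
dried cranberries: 6 tbsp × 7/5 ≈ 8 tbsp
heavy cream: 1.75 lb × 7/5 × 16 oz/lb × 28.35 g/oz ≈ 1111 g

cocoa powder: 4 oz; dried cranberries: 8 tbsp; heavy cream: 1111 g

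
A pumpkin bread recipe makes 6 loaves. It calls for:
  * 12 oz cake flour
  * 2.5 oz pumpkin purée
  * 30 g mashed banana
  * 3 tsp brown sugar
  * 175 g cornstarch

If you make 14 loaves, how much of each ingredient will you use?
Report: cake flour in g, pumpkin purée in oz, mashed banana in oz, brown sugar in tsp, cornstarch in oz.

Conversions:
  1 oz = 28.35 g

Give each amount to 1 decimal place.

Scaling factor: 14/6 = 7/3.
cake flour: 12 oz × 7/3 × 28.35 g/oz = 793.8 g
pumpkin purée: 2.5 oz × 7/3 ≈ 5.8 oz
mashed banana: 30 g × 7/3 ÷ 28.35 g/oz ≈ 2.5 oz
brown sugar: 3 tsp × 7/3 = 7.0 tsp
cornstarch: 175 g × 7/3 ÷ 28.35 g/oz ≈ 14.4 oz

cake flour: 793.8 g; pumpkin purée: 5.8 oz; mashed banana: 2.5 oz; brown sugar: 7.0 tsp; cornstarch: 14.4 oz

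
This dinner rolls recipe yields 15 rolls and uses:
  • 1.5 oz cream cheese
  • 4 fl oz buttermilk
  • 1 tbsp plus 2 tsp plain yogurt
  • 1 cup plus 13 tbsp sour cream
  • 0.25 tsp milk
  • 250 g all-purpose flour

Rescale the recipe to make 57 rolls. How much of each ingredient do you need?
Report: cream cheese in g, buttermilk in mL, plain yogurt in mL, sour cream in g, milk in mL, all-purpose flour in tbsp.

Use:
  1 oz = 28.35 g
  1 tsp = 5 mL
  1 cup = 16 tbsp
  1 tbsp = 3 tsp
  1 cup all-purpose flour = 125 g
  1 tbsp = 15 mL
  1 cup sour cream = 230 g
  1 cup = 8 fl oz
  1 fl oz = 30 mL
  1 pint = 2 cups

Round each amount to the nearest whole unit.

cream cheese: 162 g; buttermilk: 456 mL; plain yogurt: 95 mL; sour cream: 1584 g; milk: 5 mL; all-purpose flour: 122 tbsp

Scaling factor: 57/15 = 19/5 = 3.8.
cream cheese: 1.5 oz × 19/5 × 28.35 g/oz ≈ 162 g
buttermilk: 4 fl oz × 19/5 × 30 mL/fl oz = 456 mL
plain yogurt: (1 tbsp + 2 tsp = 5/3 tbsp) × 19/5 × 15 mL/tbsp = 95 mL
sour cream: (1 cup + 13 tbsp = 1.8125 cup) × 19/5 × 230 g/cup ≈ 1584 g
milk: 0.25 tsp × 19/5 × 5 mL/tsp ≈ 5 mL
all-purpose flour: 250 g × 19/5 ÷ 125 g/cup × 16 tbsp/cup ≈ 122 tbsp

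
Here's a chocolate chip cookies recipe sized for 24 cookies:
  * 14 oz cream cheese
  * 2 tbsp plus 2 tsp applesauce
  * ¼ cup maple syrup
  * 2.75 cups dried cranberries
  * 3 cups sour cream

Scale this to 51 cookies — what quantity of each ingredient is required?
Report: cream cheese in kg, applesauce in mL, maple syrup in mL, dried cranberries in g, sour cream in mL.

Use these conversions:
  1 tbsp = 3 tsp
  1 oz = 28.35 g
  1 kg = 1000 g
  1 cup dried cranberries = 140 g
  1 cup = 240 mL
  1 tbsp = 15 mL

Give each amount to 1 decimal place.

Scaling factor: 51/24 = 17/8 = 2.125.
cream cheese: 14 oz × 17/8 × 28.35 g/oz ÷ 1000 g/kg ≈ 0.8 kg
applesauce: (2 tbsp + 2 tsp = 8/3 tbsp) × 17/8 × 15 mL/tbsp = 85.0 mL
maple syrup: 0.25 cup × 17/8 × 240 mL/cup = 127.5 mL
dried cranberries: 2.75 cup × 17/8 × 140 g/cup ≈ 818.1 g
sour cream: 3 cup × 17/8 × 240 mL/cup = 1530.0 mL

cream cheese: 0.8 kg; applesauce: 85.0 mL; maple syrup: 127.5 mL; dried cranberries: 818.1 g; sour cream: 1530.0 mL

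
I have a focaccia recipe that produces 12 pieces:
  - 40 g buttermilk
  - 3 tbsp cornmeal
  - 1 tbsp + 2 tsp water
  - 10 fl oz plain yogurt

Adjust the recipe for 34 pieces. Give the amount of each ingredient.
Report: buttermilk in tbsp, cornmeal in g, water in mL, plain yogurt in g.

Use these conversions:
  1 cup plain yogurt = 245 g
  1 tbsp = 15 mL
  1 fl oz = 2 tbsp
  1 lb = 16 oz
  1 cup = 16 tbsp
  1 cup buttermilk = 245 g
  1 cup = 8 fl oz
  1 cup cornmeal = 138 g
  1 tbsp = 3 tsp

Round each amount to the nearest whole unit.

Scaling factor: 34/12 = 17/6.
buttermilk: 40 g × 17/6 ÷ 245 g/cup × 16 tbsp/cup ≈ 7 tbsp
cornmeal: 3 tbsp × 17/6 ÷ 16 tbsp/cup × 138 g/cup ≈ 73 g
water: (1 tbsp + 2 tsp = 5/3 tbsp) × 17/6 × 15 mL/tbsp ≈ 71 mL
plain yogurt: 10 fl oz × 17/6 ÷ 8 fl oz/cup × 245 g/cup ≈ 868 g

buttermilk: 7 tbsp; cornmeal: 73 g; water: 71 mL; plain yogurt: 868 g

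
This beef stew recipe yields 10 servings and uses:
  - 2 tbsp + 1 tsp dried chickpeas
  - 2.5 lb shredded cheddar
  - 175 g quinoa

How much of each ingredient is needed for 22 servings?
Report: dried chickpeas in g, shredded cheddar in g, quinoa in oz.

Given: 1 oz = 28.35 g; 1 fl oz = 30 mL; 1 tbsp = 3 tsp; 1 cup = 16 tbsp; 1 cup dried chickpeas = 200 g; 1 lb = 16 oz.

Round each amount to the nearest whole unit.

dried chickpeas: 64 g; shredded cheddar: 2495 g; quinoa: 14 oz

Scaling factor: 22/10 = 11/5 = 2.2.
dried chickpeas: (2 tbsp + 1 tsp = 7/3 tbsp) × 11/5 ÷ 16 tbsp/cup × 200 g/cup ≈ 64 g
shredded cheddar: 2.5 lb × 11/5 × 16 oz/lb × 28.35 g/oz ≈ 2495 g
quinoa: 175 g × 11/5 ÷ 28.35 g/oz ≈ 14 oz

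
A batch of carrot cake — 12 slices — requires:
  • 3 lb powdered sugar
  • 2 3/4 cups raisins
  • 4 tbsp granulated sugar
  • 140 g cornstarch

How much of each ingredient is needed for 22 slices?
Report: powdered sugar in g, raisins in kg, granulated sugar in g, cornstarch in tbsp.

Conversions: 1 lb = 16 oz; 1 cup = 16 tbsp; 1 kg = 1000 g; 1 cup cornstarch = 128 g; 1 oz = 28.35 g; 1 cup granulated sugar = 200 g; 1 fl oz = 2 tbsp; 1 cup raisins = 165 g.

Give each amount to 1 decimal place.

Scaling factor: 22/12 = 11/6.
powdered sugar: 3 lb × 11/6 × 16 oz/lb × 28.35 g/oz = 2494.8 g
raisins: 2.75 cup × 11/6 × 165 g/cup ÷ 1000 g/kg ≈ 0.8 kg
granulated sugar: 4 tbsp × 11/6 ÷ 16 tbsp/cup × 200 g/cup ≈ 91.7 g
cornstarch: 140 g × 11/6 ÷ 128 g/cup × 16 tbsp/cup ≈ 32.1 tbsp

powdered sugar: 2494.8 g; raisins: 0.8 kg; granulated sugar: 91.7 g; cornstarch: 32.1 tbsp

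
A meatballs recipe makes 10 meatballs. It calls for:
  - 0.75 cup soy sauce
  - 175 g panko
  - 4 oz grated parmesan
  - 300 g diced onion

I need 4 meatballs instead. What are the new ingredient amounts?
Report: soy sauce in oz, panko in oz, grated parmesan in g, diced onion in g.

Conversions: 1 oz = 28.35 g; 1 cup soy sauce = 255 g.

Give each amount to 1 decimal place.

soy sauce: 2.7 oz; panko: 2.5 oz; grated parmesan: 45.4 g; diced onion: 120.0 g

Scaling factor: 4/10 = 2/5 = 0.4.
soy sauce: 0.75 cup × 2/5 × 255 g/cup ÷ 28.35 g/oz ≈ 2.7 oz
panko: 175 g × 2/5 ÷ 28.35 g/oz ≈ 2.5 oz
grated parmesan: 4 oz × 2/5 × 28.35 g/oz ≈ 45.4 g
diced onion: 300 g × 2/5 = 120.0 g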